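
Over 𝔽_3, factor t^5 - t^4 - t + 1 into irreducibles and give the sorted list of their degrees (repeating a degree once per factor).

Write g(t) = t^5 - t^4 - t + 1.
Roots in 𝔽_3: g(0) = 1; g(1) = 0 → root; g(2) = 0 → root.
Linear factors from roots: (t - 1), (t + 1).
Complete factorization: g(t) = (t + 1)·(t - 1)^2·(t^2 + 1).
Factor degrees with multiplicity: 1 + 1 + 1 + 2 = 5.

1, 1, 1, 2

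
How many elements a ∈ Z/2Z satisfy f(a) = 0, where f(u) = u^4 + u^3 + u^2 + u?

Evaluate at each of the 2 elements of Z/2Z:
f(0) = 0 → root; f(1) = 0 → root.
Roots: {0, 1}.

2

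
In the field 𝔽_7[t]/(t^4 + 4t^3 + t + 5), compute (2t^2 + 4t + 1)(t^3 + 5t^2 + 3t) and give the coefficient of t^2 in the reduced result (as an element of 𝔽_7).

Multiply in 𝔽_7[t]: (2t^2 + 4t + 1)·(t^3 + 5t^2 + 3t) = 2t^5 + 6t^3 + 3t^2 + 3t.
Reduce using t^4 ≡ 3t^3 + 6t + 2 (mod t^4 + 4t^3 + t + 5).
Reduced: 3t^3 + t^2 + t + 5.

1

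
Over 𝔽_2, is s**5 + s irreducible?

Write g(s) = s**5 + s.
Check for roots in 𝔽_2: g(0) = 0 → root; g(1) = 0 → root.
g(0) = 0, so (s) divides g(s); g is reducible.

No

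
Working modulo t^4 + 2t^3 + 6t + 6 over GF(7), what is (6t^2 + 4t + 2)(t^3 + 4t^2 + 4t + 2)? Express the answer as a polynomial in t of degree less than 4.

Multiply in GF(7)[t]: (6t^2 + 4t + 2)·(t^3 + 4t^2 + 4t + 2) = 6t^5 + t^2 + 2t + 4.
Reduce using t^4 ≡ 5t^3 + t + 1 (mod t^4 + 2t^3 + 6t + 6).
Reduced: 3t^3 + 3t + 6.

3t^3 + 3t + 6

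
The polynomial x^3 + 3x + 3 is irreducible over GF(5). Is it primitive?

Write f(x) = x^3 + 3x + 3.
|GF(5^3)^×| = 5^3 − 1 = 124. Prime factorization: 124 = 2^2·31.
f is primitive ⇔ x has order 124 in GF(5)[x]/(f), i.e. x^(124/q) ≠ 1 for each prime q | 124.
x^(62) mod f = 4.
x^(4) mod f = 2x^2 + 2x.
None equal 1, so x has full order 124; f is primitive.

Yes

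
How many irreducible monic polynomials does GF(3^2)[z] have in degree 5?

11808

By the necklace-counting formula, N_9(5) = (1/5) Σ_{d|5} μ(5/d)·9^d.
Divisors of 5: 1, 5; μ(5/d) for each: -1, 1.
Σ = − 9^1 + 9^5 = 59040.
N = 59040/5 = 11808.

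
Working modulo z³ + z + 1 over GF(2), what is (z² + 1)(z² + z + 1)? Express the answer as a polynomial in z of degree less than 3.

z^2 + z

Multiply in GF(2)[z]: (z² + 1)·(z² + z + 1) = z⁴ + z³ + z + 1.
Reduce using z³ ≡ z + 1 (mod z³ + z + 1).
Reduced: z² + z.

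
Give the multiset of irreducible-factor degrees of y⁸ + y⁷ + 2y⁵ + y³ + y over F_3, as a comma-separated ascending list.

Write f(y) = y⁸ + y⁷ + 2y⁵ + y³ + y.
Roots in F_3: f(0) = 0 → root; f(1) = 0 → root; f(2) = 2.
Linear factors from roots: (y), (y + 2).
Complete factorization: f(y) = (y)·(y + 2)·(y³ + 2y + 2)·(y³ + 2y² + 1).
Factor degrees with multiplicity: 1 + 1 + 3 + 3 = 8.

1, 1, 3, 3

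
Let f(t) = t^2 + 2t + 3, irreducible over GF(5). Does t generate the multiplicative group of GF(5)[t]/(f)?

|GF(5^2)^×| = 5^2 − 1 = 24. Prime factorization: 24 = 2^3·3.
f is primitive ⇔ t has order 24 in GF(5)[t]/(f), i.e. t^(24/q) ≠ 1 for each prime q | 24.
t^(12) mod f = 4.
t^(8) mod f = 4t + 1.
None equal 1, so t has full order 24; f is primitive.

Yes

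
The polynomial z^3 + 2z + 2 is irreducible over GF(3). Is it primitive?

No

Write f(z) = z^3 + 2z + 2.
|GF(3^3)^×| = 3^3 − 1 = 26. Prime factorization: 26 = 2·13.
f is primitive ⇔ z has order 26 in GF(3)[z]/(f), i.e. z^(26/q) ≠ 1 for each prime q | 26.
z^(13) mod f = 1
z^(2) mod f = z^2.
Since z^(13) = 1, the order of z divides 13 < 26; not primitive.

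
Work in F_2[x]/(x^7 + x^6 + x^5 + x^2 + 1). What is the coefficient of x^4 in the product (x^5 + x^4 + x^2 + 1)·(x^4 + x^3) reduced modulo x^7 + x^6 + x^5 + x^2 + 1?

0

Multiply in F_2[x]: (x^5 + x^4 + x^2 + 1)·(x^4 + x^3) = x^9 + x^7 + x^6 + x^5 + x^4 + x^3.
Reduce using x^7 ≡ x^6 + x^5 + x^2 + 1 (mod x^7 + x^6 + x^5 + x^2 + 1).
Reduced: x^6 + x + 1.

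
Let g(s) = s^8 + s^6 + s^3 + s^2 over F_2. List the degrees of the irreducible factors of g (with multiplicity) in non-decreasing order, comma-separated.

Roots in F_2: g(0) = 0 → root; g(1) = 0 → root.
Linear factors from roots: (s), (s + 1).
Complete factorization: g(s) = (s + 1)·(s)^2·(s^2 + s + 1)·(s^3 + s + 1).
Factor degrees with multiplicity: 1 + 1 + 1 + 2 + 3 = 8.

1, 1, 1, 2, 3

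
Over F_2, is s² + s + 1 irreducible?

Write m(s) = s² + s + 1.
Check for roots in F_2: m(0) = 1; m(1) = 1.
No roots. A degree-2 polynomial over a field with no linear factor is irreducible.

Yes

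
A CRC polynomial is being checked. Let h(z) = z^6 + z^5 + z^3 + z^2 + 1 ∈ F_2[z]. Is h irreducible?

Yes

Check for roots in F_2: h(0) = 1; h(1) = 1.
No roots, so no linear factors.
Monic irreducibles of degree 2 over GF(2): z^2 + z + 1.
None of them divide h (all give nonzero remainder).
Monic irreducibles of degree 3 over GF(2): z^3 + z + 1, z^3 + z^2 + 1.
None of them divide h (all give nonzero remainder).
No irreducible factor of degree ≤ 3 exists, so h is irreducible over GF(2).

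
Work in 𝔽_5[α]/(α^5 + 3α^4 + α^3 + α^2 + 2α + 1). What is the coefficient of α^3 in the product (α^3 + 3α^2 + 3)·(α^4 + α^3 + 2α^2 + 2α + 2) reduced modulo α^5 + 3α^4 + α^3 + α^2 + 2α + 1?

2

Multiply in 𝔽_5[α]: (α^3 + 3α^2 + 3)·(α^4 + α^3 + 2α^2 + 2α + 2) = α^7 + 4α^6 + α^4 + α^3 + 2α^2 + α + 1.
Reduce using α^5 ≡ 2α^4 + 4α^3 + 4α^2 + 3α + 4 (mod α^5 + 3α^4 + α^3 + α^2 + 2α + 1).
Reduced: α^4 + 2α^3 + 3α^2 + 3α.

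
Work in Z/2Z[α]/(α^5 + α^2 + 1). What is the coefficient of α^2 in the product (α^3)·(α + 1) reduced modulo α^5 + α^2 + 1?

Multiply in Z/2Z[α]: (α^3)·(α + 1) = α^4 + α^3.
Reduced: α^4 + α^3.

0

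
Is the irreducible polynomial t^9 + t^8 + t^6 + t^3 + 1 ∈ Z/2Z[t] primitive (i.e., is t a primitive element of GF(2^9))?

No

Write f(t) = t^9 + t^8 + t^6 + t^3 + 1.
|GF(2^9)^×| = 2^9 − 1 = 511. Prime factorization: 511 = 7·73.
f is primitive ⇔ t has order 511 in GF(2)[t]/(f), i.e. t^(511/q) ≠ 1 for each prime q | 511.
t^(73) mod f = 1
t^(7) mod f = t^7.
Since t^(73) = 1, the order of t divides 73 < 511; not primitive.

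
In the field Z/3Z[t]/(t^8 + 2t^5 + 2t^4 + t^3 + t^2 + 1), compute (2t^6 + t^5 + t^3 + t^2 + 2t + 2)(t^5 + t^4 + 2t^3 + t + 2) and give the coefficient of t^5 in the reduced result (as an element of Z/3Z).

Multiply in Z/3Z[t]: (2t^6 + t^5 + t^3 + t^2 + 2t + 2)·(t^5 + t^4 + 2t^3 + t + 2) = 2t^11 + 2t^9 + t^7 + t^6 + 2t^5 + t^4 + t^3 + t^2 + 1.
Reduce using t^8 ≡ t^5 + t^4 + 2t^3 + 2t^2 + 2 (mod t^8 + 2t^5 + 2t^4 + t^3 + t^2 + 1).
Reduced: t^6 + t^5 + t^4 + t^3 + 2t^2 + t + 2.

1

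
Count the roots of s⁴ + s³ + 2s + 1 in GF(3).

0

Write h(s) = s⁴ + s³ + 2s + 1.
Evaluate at each of the 3 elements of GF(3):
h(0) = 1; h(1) = 2; h(2) = 2.
No element is a root.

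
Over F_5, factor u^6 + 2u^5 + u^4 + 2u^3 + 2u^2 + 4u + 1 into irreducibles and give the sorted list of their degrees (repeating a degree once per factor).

6

Write g(u) = u^6 + 2u^5 + u^4 + 2u^3 + 2u^2 + 4u + 1.
Roots in F_5: g(0) = 1; g(1) = 3; g(2) = 2; g(3) = 1; g(4) = 2.
Complete factorization: g(u) = (u^6 + 2u^5 + u^4 + 2u^3 + 2u^2 + 4u + 1).
Factor degrees with multiplicity: 6 = 6.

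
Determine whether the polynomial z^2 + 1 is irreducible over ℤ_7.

Write f(z) = z^2 + 1.
Check for roots in ℤ_7: f(0) = 1; f(1) = 2; f(2) = 5; f(3) = 3; f(4) = 3; f(5) = 5; f(6) = 2.
No roots. A degree-2 polynomial over a field with no linear factor is irreducible.

Yes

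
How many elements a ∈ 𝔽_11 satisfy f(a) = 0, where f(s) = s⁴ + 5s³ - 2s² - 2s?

Evaluate at each of the 11 elements of 𝔽_11:
f(0) = 0 → root; f(1) = 2; f(2) = 0 → root; f(3) = 5; f(4) = 8; f(5) = 2; f(6) = 4; f(7) = 0 → root; f(8) = 0 → root; f(9) = 5; f(10) = 7.
Roots: {0, 2, 7, 8}.

4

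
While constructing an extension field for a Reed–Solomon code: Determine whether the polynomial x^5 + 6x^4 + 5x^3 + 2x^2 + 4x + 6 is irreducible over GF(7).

No

Write g(x) = x^5 + 6x^4 + 5x^3 + 2x^2 + 4x + 6.
Check for roots in GF(7): g(0) = 6; g(1) = 3; g(2) = 1; g(3) = 4; g(4) = 1; g(5) = 2; g(6) = 4.
No roots, so no linear factors.
Degree-2 irreducible divisors: test the 21 monic irreducibles of degree 2 over GF(7).
x^2 + 5x + 2 divides g: g(x) = (x^2 + 5x + 2)·(x^3 + x^2 + 5x + 3).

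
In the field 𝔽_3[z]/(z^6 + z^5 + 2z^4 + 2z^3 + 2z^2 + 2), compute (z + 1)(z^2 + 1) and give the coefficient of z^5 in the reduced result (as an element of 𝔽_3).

0

Multiply in 𝔽_3[z]: (z + 1)·(z^2 + 1) = z^3 + z^2 + z + 1.
Reduced: z^3 + z^2 + z + 1.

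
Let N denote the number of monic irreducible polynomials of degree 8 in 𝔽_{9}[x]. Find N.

5380020

The number of monic irreducibles of degree 8 over GF(9) is (1/8)·Σ_{d∣8} μ(8/d) 9^d.
Divisors of 8: 1, 2, 4, 8; μ(8/d) for each: 0, 0, -1, 1.
Σ = − 9^4 + 9^8 = 43040160.
N = 43040160/8 = 5380020.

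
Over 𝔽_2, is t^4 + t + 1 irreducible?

Write g(t) = t^4 + t + 1.
Check for roots in 𝔽_2: g(0) = 1; g(1) = 1.
No roots, so no linear factors.
Monic irreducibles of degree 2 over GF(2): t^2 + t + 1.
None of them divide g (all give nonzero remainder).
No irreducible factor of degree ≤ 2 exists, so g is irreducible over GF(2).

Yes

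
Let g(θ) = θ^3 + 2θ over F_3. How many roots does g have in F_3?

3

Evaluate at each of the 3 elements of F_3:
g(0) = 0 → root; g(1) = 0 → root; g(2) = 0 → root.
Roots: {0, 1, 2}.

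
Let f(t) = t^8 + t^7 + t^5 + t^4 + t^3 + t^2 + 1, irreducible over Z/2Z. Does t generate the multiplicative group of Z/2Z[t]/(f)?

|GF(2^8)^×| = 2^8 − 1 = 255. Prime factorization: 255 = 3·5·17.
f is primitive ⇔ t has order 255 in GF(2)[t]/(f), i.e. t^(255/q) ≠ 1 for each prime q | 255.
t^(85) mod f = 1
t^(51) mod f = t^7 + t^6 + t^2 + 1.
t^(15) mod f = t^7 + t^4 + t^2.
Since t^(85) = 1, the order of t divides 85 < 255; not primitive.

No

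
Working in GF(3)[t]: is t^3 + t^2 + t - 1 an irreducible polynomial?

Yes

Write f(t) = t^3 + t^2 + t - 1.
Check for roots in GF(3): f(0) = 2; f(1) = 2; f(2) = 1.
No roots. A degree-3 polynomial over a field with no linear factor is irreducible.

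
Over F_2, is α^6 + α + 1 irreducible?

Write h(α) = α^6 + α + 1.
Check for roots in F_2: h(0) = 1; h(1) = 1.
No roots, so no linear factors.
Monic irreducibles of degree 2 over GF(2): α^2 + α + 1.
None of them divide h (all give nonzero remainder).
Monic irreducibles of degree 3 over GF(2): α^3 + α + 1, α^3 + α^2 + 1.
None of them divide h (all give nonzero remainder).
No irreducible factor of degree ≤ 3 exists, so h is irreducible over GF(2).

Yes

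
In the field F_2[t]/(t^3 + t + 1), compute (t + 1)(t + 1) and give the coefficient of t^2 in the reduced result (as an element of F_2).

Multiply in F_2[t]: (t + 1)·(t + 1) = t^2 + 1.
Reduced: t^2 + 1.

1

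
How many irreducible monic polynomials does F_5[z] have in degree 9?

217000

x^(5^9) − x is the product of all monic irreducibles of degree dividing 9; Möbius inversion gives N = (1/9) Σ μ(9/d)·5^d.
Divisors of 9: 1, 3, 9; μ(9/d) for each: 0, -1, 1.
Σ = − 5^3 + 5^9 = 1953000.
N = 1953000/9 = 217000.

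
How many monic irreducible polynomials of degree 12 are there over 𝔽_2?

335

x^(2^12) − x is the product of all monic irreducibles of degree dividing 12; Möbius inversion gives N = (1/12) Σ μ(12/d)·2^d.
Divisors of 12: 1, 2, 3, 4, 6, 12; μ(12/d) for each: 0, 1, 0, -1, -1, 1.
Σ = 2^2 − 2^4 − 2^6 + 2^12 = 4020.
N = 4020/12 = 335.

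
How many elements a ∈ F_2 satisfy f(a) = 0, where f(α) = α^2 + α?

2

Evaluate at each of the 2 elements of F_2:
f(0) = 0 → root; f(1) = 0 → root.
Roots: {0, 1}.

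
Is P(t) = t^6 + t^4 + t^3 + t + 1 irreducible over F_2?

Check for roots in F_2: P(0) = 1; P(1) = 1.
No roots, so no linear factors.
Monic irreducibles of degree 2 over GF(2): t^2 + t + 1.
None of them divide P (all give nonzero remainder).
Monic irreducibles of degree 3 over GF(2): t^3 + t + 1, t^3 + t^2 + 1.
None of them divide P (all give nonzero remainder).
No irreducible factor of degree ≤ 3 exists, so P is irreducible over GF(2).

Yes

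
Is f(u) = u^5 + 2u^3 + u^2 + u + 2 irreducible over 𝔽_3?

Yes

Check for roots in 𝔽_3: f(0) = 2; f(1) = 1; f(2) = 2.
No roots, so no linear factors.
Monic irreducibles of degree 2 over GF(3): u^2 + 1, u^2 + u + 2, u^2 + 2u + 2.
None of them divide f (all give nonzero remainder).
No irreducible factor of degree ≤ 2 exists, so f is irreducible over GF(3).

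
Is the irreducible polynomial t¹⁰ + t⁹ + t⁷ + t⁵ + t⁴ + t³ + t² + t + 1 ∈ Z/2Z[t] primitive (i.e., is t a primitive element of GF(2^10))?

No

Write f(t) = t¹⁰ + t⁹ + t⁷ + t⁵ + t⁴ + t³ + t² + t + 1.
|GF(2^10)^×| = 2^10 − 1 = 1023. Prime factorization: 1023 = 3·11·31.
f is primitive ⇔ t has order 1023 in GF(2)[t]/(f), i.e. t^(1023/q) ≠ 1 for each prime q | 1023.
t^(341) mod f = 1
t^(93) mod f = t⁹ + t⁸ + t⁶ + t⁵.
t^(33) mod f = t⁹ + t⁸ + t⁷ + t⁶ + t⁴ + t³ + t.
Since t^(341) = 1, the order of t divides 341 < 1023; not primitive.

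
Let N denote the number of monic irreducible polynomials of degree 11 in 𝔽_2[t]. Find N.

186

Gauss's count: N_{2}(11) = (1/11) Σ_{d|11} μ(11/d)·2^d.
Divisors of 11: 1, 11; μ(11/d) for each: -1, 1.
Σ = − 2^1 + 2^11 = 2046.
N = 2046/11 = 186.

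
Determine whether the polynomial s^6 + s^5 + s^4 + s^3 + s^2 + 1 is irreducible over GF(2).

Write h(s) = s^6 + s^5 + s^4 + s^3 + s^2 + 1.
Check for roots in GF(2): h(0) = 1; h(1) = 0 → root.
h(1) = 0, so (s − 1) divides h(s); h is reducible.

No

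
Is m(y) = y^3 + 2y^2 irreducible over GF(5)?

Check for roots in GF(5): m(0) = 0 → root; m(1) = 3; m(2) = 1; m(3) = 0 → root; m(4) = 1.
m(0) = 0, so (y) divides m(y); m is reducible.

No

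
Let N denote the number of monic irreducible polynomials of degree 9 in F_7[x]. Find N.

The number of monic irreducibles of degree 9 over GF(7) is (1/9)·Σ_{d∣9} μ(9/d) 7^d.
Divisors of 9: 1, 3, 9; μ(9/d) for each: 0, -1, 1.
Σ = − 7^3 + 7^9 = 40353264.
N = 40353264/9 = 4483696.

4483696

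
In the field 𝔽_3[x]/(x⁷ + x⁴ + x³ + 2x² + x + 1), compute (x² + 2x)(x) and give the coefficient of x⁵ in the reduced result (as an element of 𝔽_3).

Multiply in 𝔽_3[x]: (x² + 2x)·(x) = x³ + 2x².
Reduced: x³ + 2x².

0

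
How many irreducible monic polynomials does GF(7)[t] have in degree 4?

Gauss's count: N_{7}(4) = (1/4) Σ_{d|4} μ(4/d)·7^d.
Divisors of 4: 1, 2, 4; μ(4/d) for each: 0, -1, 1.
Σ = − 7^2 + 7^4 = 2352.
N = 2352/4 = 588.

588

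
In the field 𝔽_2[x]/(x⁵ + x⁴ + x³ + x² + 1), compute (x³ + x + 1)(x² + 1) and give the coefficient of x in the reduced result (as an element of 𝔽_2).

1

Multiply in 𝔽_2[x]: (x³ + x + 1)·(x² + 1) = x⁵ + x² + x + 1.
Reduce using x⁵ ≡ x⁴ + x³ + x² + 1 (mod x⁵ + x⁴ + x³ + x² + 1).
Reduced: x⁴ + x³ + x.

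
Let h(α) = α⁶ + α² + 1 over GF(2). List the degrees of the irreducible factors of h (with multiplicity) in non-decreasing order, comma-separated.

3, 3

Roots in GF(2): h(0) = 1; h(1) = 1.
Complete factorization: h(α) = (α³ + α + 1)^2.
Factor degrees with multiplicity: 3 + 3 = 6.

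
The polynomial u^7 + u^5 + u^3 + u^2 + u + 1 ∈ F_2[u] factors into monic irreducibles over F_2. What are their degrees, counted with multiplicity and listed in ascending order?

Write g(u) = u^7 + u^5 + u^3 + u^2 + u + 1.
Roots in F_2: g(0) = 1; g(1) = 0 → root.
Linear factors from roots: (u + 1).
Complete factorization: g(u) = (u + 1)^2·(u^2 + u + 1)·(u^3 + u^2 + 1).
Factor degrees with multiplicity: 1 + 1 + 2 + 3 = 7.

1, 1, 2, 3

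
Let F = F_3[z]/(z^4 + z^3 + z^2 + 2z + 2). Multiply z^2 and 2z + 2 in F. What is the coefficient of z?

Multiply in F_3[z]: (z^2)·(2z + 2) = 2z^3 + 2z^2.
Reduced: 2z^3 + 2z^2.

0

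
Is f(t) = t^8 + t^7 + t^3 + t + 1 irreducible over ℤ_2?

Check for roots in ℤ_2: f(0) = 1; f(1) = 1.
No roots, so no linear factors.
Monic irreducibles of degree 2 over GF(2): t^2 + t + 1.
None of them divide f (all give nonzero remainder).
Monic irreducibles of degree 3 over GF(2): t^3 + t + 1, t^3 + t^2 + 1.
None of them divide f (all give nonzero remainder).
Monic irreducibles of degree 4 over GF(2): t^4 + t + 1, t^4 + t^3 + 1, t^4 + t^3 + t^2 + t + 1.
None of them divide f (all give nonzero remainder).
No irreducible factor of degree ≤ 4 exists, so f is irreducible over GF(2).

Yes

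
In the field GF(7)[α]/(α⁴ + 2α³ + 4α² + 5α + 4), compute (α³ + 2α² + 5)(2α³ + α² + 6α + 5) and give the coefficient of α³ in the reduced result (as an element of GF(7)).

Multiply in GF(7)[α]: (α³ + 2α² + 5)·(2α³ + α² + 6α + 5) = 2α⁶ + 5α⁵ + α⁴ + 6α³ + α² + 2α + 4.
Reduce using α⁴ ≡ 5α³ + 3α² + 2α + 3 (mod α⁴ + 2α³ + 4α² + 5α + 4).
Reduced: 3α³ + 3α² + α + 5.

3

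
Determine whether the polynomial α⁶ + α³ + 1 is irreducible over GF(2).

Write P(α) = α⁶ + α³ + 1.
Check for roots in GF(2): P(0) = 1; P(1) = 1.
No roots, so no linear factors.
Monic irreducibles of degree 2 over GF(2): α² + α + 1.
None of them divide P (all give nonzero remainder).
Monic irreducibles of degree 3 over GF(2): α³ + α + 1, α³ + α² + 1.
None of them divide P (all give nonzero remainder).
No irreducible factor of degree ≤ 3 exists, so P is irreducible over GF(2).

Yes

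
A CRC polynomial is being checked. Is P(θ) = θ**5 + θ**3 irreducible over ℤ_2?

Check for roots in ℤ_2: P(0) = 0 → root; P(1) = 0 → root.
P(0) = 0, so (θ) divides P(θ); P is reducible.

No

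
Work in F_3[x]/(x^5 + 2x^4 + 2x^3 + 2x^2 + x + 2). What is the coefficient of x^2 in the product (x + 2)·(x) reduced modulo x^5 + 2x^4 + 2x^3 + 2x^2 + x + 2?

1

Multiply in F_3[x]: (x + 2)·(x) = x^2 + 2x.
Reduced: x^2 + 2x.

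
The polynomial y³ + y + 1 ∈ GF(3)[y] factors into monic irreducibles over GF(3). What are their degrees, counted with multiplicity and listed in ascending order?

Write f(y) = y³ + y + 1.
Roots in GF(3): f(0) = 1; f(1) = 0 → root; f(2) = 2.
Linear factors from roots: (y + 2).
Complete factorization: f(y) = (y + 2)·(y² + y + 2).
Factor degrees with multiplicity: 1 + 2 = 3.

1, 2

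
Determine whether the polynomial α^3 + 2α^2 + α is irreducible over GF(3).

No

Write f(α) = α^3 + 2α^2 + α.
Check for roots in GF(3): f(0) = 0 → root; f(1) = 1; f(2) = 0 → root.
f(0) = 0, so (α) divides f(α); f is reducible.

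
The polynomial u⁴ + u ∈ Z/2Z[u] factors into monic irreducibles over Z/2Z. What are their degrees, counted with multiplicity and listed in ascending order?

1, 1, 2

Write f(u) = u⁴ + u.
Roots in Z/2Z: f(0) = 0 → root; f(1) = 0 → root.
Linear factors from roots: (u), (u + 1).
Complete factorization: f(u) = (u)·(u + 1)·(u² + u + 1).
Factor degrees with multiplicity: 1 + 1 + 2 = 4.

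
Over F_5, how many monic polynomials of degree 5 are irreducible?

624

Gauss's count: N_{5}(5) = (1/5) Σ_{d|5} μ(5/d)·5^d.
Divisors of 5: 1, 5; μ(5/d) for each: -1, 1.
Σ = − 5^1 + 5^5 = 3120.
N = 3120/5 = 624.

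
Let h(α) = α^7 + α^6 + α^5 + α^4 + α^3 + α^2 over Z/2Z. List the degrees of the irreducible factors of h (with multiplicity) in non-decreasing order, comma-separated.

Roots in Z/2Z: h(0) = 0 → root; h(1) = 0 → root.
Linear factors from roots: (α), (α + 1).
Complete factorization: h(α) = (α + 1)·(α)^2·(α^2 + α + 1)^2.
Factor degrees with multiplicity: 1 + 1 + 1 + 2 + 2 = 7.

1, 1, 1, 2, 2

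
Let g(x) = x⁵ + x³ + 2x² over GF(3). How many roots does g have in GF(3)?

Evaluate at each of the 3 elements of GF(3):
g(0) = 0 → root; g(1) = 1; g(2) = 0 → root.
Roots: {0, 2}.

2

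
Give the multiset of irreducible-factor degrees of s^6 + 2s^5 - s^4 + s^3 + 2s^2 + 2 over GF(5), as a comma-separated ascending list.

1, 1, 2, 2

Write g(s) = s^6 + 2s^5 - s^4 + s^3 + 2s^2 + 2.
Roots in GF(5): g(0) = 2; g(1) = 2; g(2) = 0 → root; g(3) = 1; g(4) = 1.
Linear factors from roots: (s - 2).
Complete factorization: g(s) = (s - 2)^2·(s^2 - 2)·(s^2 + s + 1).
Factor degrees with multiplicity: 1 + 1 + 2 + 2 = 6.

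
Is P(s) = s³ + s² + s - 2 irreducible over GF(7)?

Check for roots in GF(7): P(0) = 5; P(1) = 1; P(2) = 5; P(3) = 2; P(4) = 5; P(5) = 6; P(6) = 4.
No roots. A degree-3 polynomial over a field with no linear factor is irreducible.

Yes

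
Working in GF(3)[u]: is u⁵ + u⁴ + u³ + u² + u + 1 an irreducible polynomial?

No

Write h(u) = u⁵ + u⁴ + u³ + u² + u + 1.
Check for roots in GF(3): h(0) = 1; h(1) = 0 → root; h(2) = 0 → root.
h(1) = 0, so (u − 1) divides h(u); h is reducible.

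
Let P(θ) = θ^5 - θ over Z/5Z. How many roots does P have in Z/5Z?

Evaluate at each of the 5 elements of Z/5Z:
P(0) = 0 → root; P(1) = 0 → root; P(2) = 0 → root; P(3) = 0 → root; P(4) = 0 → root.
Roots: {0, 1, 2, 3, 4}.

5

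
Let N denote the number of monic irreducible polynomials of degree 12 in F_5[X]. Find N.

20343700

The number of monic irreducibles of degree 12 over GF(5) is (1/12)·Σ_{d∣12} μ(12/d) 5^d.
Divisors of 12: 1, 2, 3, 4, 6, 12; μ(12/d) for each: 0, 1, 0, -1, -1, 1.
Σ = 5^2 − 5^4 − 5^6 + 5^12 = 244124400.
N = 244124400/12 = 20343700.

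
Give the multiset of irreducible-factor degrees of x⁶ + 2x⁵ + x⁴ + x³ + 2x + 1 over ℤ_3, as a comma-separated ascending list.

Write f(x) = x⁶ + 2x⁵ + x⁴ + x³ + 2x + 1.
Roots in ℤ_3: f(0) = 1; f(1) = 2; f(2) = 1.
Complete factorization: f(x) = (x⁶ + 2x⁵ + x⁴ + x³ + 2x + 1).
Factor degrees with multiplicity: 6 = 6.

6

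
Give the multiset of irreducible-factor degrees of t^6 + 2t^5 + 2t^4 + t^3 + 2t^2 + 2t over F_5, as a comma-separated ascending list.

Write h(t) = t^6 + 2t^5 + 2t^4 + t^3 + 2t^2 + 2t.
Roots in F_5: h(0) = 0 → root; h(1) = 0 → root; h(2) = 0 → root; h(3) = 3; h(4) = 0 → root.
Linear factors from roots: (t), (t - 1), (t - 2), (t + 1).
Complete factorization: h(t) = (t)·(t + 1)·(t - 2)·(t - 1)·(t^2 - t + 1).
Factor degrees with multiplicity: 1 + 1 + 1 + 1 + 2 = 6.

1, 1, 1, 1, 2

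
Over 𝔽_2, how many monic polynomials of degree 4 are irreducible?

By the necklace-counting formula, N_2(4) = (1/4) Σ_{d|4} μ(4/d)·2^d.
Divisors of 4: 1, 2, 4; μ(4/d) for each: 0, -1, 1.
Σ = − 2^2 + 2^4 = 12.
N = 12/4 = 3.

3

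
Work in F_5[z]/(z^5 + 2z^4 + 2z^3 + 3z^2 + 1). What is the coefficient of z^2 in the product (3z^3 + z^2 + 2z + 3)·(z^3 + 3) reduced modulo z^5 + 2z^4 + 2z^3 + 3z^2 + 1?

Multiply in F_5[z]: (3z^3 + z^2 + 2z + 3)·(z^3 + 3) = 3z^6 + z^5 + 2z^4 + 2z^3 + 3z^2 + z + 4.
Reduce using z^5 ≡ 3z^4 + 3z^3 + 2z^2 + 4 (mod z^5 + 2z^4 + 2z^3 + 3z^2 + 1).
Reduced: z^4 + 3z^3 + 3z^2 + 3z + 4.

3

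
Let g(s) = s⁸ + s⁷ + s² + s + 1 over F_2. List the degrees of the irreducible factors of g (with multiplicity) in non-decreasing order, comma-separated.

Roots in F_2: g(0) = 1; g(1) = 1.
Complete factorization: g(s) = (s⁸ + s⁷ + s² + s + 1).
Factor degrees with multiplicity: 8 = 8.

8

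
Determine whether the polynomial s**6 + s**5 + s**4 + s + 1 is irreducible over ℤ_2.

Write h(s) = s**6 + s**5 + s**4 + s + 1.
Check for roots in ℤ_2: h(0) = 1; h(1) = 1.
No roots, so no linear factors.
Monic irreducibles of degree 2 over GF(2): s**2 + s + 1.
None of them divide h (all give nonzero remainder).
Monic irreducibles of degree 3 over GF(2): s**3 + s + 1, s**3 + s**2 + 1.
None of them divide h (all give nonzero remainder).
No irreducible factor of degree ≤ 3 exists, so h is irreducible over GF(2).

Yes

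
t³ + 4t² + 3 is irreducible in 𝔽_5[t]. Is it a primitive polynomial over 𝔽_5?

Write f(t) = t³ + 4t² + 3.
|GF(5^3)^×| = 5^3 − 1 = 124. Prime factorization: 124 = 2^2·31.
f is primitive ⇔ t has order 124 in GF(5)[t]/(f), i.e. t^(124/q) ≠ 1 for each prime q | 124.
t^(62) mod f = 4.
t^(4) mod f = t² + 2t + 2.
None equal 1, so t has full order 124; f is primitive.

Yes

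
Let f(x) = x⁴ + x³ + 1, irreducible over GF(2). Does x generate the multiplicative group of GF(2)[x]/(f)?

|GF(2^4)^×| = 2^4 − 1 = 15. Prime factorization: 15 = 3·5.
f is primitive ⇔ x has order 15 in GF(2)[x]/(f), i.e. x^(15/q) ≠ 1 for each prime q | 15.
x^(5) mod f = x³ + x + 1.
x^(3) mod f = x³.
None equal 1, so x has full order 15; f is primitive.

Yes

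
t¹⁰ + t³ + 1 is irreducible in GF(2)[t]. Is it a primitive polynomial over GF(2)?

Write f(t) = t¹⁰ + t³ + 1.
|GF(2^10)^×| = 2^10 − 1 = 1023. Prime factorization: 1023 = 3·11·31.
f is primitive ⇔ t has order 1023 in GF(2)[t]/(f), i.e. t^(1023/q) ≠ 1 for each prime q | 1023.
t^(341) mod f = t⁷ + t⁶ + t⁵ + t³ + t² + 1.
t^(93) mod f = t⁹ + t⁷ + t⁶ + t³ + 1.
t^(33) mod f = t⁹ + t⁶ + t⁵ + t³ + t².
None equal 1, so t has full order 1023; f is primitive.

Yes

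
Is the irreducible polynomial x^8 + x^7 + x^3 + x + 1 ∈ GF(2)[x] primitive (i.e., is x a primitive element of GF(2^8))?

No

Write f(x) = x^8 + x^7 + x^3 + x + 1.
|GF(2^8)^×| = 2^8 − 1 = 255. Prime factorization: 255 = 3·5·17.
f is primitive ⇔ x has order 255 in GF(2)[x]/(f), i.e. x^(255/q) ≠ 1 for each prime q | 255.
x^(85) mod f = 1
x^(51) mod f = x^4 + x^3 + x^2 + x.
x^(15) mod f = x^6 + x^4 + x^2 + 1.
Since x^(85) = 1, the order of x divides 85 < 255; not primitive.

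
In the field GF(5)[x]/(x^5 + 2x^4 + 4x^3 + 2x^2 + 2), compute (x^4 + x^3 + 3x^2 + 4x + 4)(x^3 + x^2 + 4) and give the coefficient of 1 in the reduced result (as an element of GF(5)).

Multiply in GF(5)[x]: (x^4 + x^3 + 3x^2 + 4x + 4)·(x^3 + x^2 + 4) = x^7 + 2x^6 + 4x^5 + x^4 + 2x^3 + x^2 + x + 1.
Reduce using x^5 ≡ 3x^4 + x^3 + 3x^2 + 3 (mod x^5 + 2x^4 + 4x^3 + 2x^2 + 2).
Reduced: 4x^4 + 2x^3 + 4x^2 + x + 1.

1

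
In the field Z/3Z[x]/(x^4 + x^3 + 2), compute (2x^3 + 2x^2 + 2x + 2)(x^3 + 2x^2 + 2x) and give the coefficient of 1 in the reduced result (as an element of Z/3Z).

0

Multiply in Z/3Z[x]: (2x^3 + 2x^2 + 2x + 2)·(x^3 + 2x^2 + 2x) = 2x^6 + x^4 + x^3 + 2x^2 + x.
Reduce using x^4 ≡ 2x^3 + 1 (mod x^4 + x^3 + 2).
Reduced: x^3 + x^2 + 2x.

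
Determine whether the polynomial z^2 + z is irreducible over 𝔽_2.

No

Write h(z) = z^2 + z.
Check for roots in 𝔽_2: h(0) = 0 → root; h(1) = 0 → root.
h(0) = 0, so (z) divides h(z); h is reducible.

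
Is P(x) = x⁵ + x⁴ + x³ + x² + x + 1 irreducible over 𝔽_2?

No

Check for roots in 𝔽_2: P(0) = 1; P(1) = 0 → root.
P(1) = 0, so (x − 1) divides P(x); P is reducible.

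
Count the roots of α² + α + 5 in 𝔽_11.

Write g(α) = α² + α + 5.
Evaluate at each of the 11 elements of 𝔽_11:
g(0) = 5; g(1) = 7; g(2) = 0 → root; g(3) = 6; g(4) = 3; g(5) = 2; g(6) = 3; g(7) = 6; g(8) = 0 → root; g(9) = 7; g(10) = 5.
Roots: {2, 8}.

2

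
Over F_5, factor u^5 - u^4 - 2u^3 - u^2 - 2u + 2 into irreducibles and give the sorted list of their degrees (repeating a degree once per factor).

Write g(u) = u^5 - u^4 - 2u^3 - u^2 - 2u + 2.
Roots in F_5: g(0) = 2; g(1) = 2; g(2) = 4; g(3) = 0 → root; g(4) = 3.
Linear factors from roots: (u + 2).
Complete factorization: g(u) = (u + 2)^2·(u^3 - u - 2).
Factor degrees with multiplicity: 1 + 1 + 3 = 5.

1, 1, 3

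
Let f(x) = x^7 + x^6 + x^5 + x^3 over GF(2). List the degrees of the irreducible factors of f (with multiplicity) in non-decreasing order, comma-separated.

Roots in GF(2): f(0) = 0 → root; f(1) = 0 → root.
Linear factors from roots: (x), (x + 1).
Complete factorization: f(x) = (x + 1)·(x)^3·(x^3 + x + 1).
Factor degrees with multiplicity: 1 + 1 + 1 + 1 + 3 = 7.

1, 1, 1, 1, 3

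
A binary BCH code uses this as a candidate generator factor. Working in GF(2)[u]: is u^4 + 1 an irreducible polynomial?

Write f(u) = u^4 + 1.
Check for roots in GF(2): f(0) = 1; f(1) = 0 → root.
f(1) = 0, so (u − 1) divides f(u); f is reducible.

No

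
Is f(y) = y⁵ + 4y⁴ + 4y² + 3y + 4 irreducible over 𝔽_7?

No

Check for roots in 𝔽_7: f(0) = 4; f(1) = 2; f(2) = 3; f(3) = 0 → root; f(4) = 0 → root; f(5) = 4; f(6) = 1.
f(3) = 0, so (y − 3) divides f(y); f is reducible.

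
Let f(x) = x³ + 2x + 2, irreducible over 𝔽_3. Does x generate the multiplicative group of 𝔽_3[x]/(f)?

|GF(3^3)^×| = 3^3 − 1 = 26. Prime factorization: 26 = 2·13.
f is primitive ⇔ x has order 26 in GF(3)[x]/(f), i.e. x^(26/q) ≠ 1 for each prime q | 26.
x^(13) mod f = 1
x^(2) mod f = x².
Since x^(13) = 1, the order of x divides 13 < 26; not primitive.

No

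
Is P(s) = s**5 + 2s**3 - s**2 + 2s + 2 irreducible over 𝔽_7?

Check for roots in 𝔽_7: P(0) = 2; P(1) = 6; P(2) = 1; P(3) = 2; P(4) = 5; P(5) = 2; P(6) = 3.
No roots, so no linear factors.
Degree-2 irreducible divisors: test the 21 monic irreducibles of degree 2 over GF(7).
None of them divide P (all give nonzero remainder).
No irreducible factor of degree ≤ 2 exists, so P is irreducible over GF(7).

Yes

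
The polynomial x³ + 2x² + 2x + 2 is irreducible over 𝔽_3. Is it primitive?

No

Write f(x) = x³ + 2x² + 2x + 2.
|GF(3^3)^×| = 3^3 − 1 = 26. Prime factorization: 26 = 2·13.
f is primitive ⇔ x has order 26 in GF(3)[x]/(f), i.e. x^(26/q) ≠ 1 for each prime q | 26.
x^(13) mod f = 1
x^(2) mod f = x².
Since x^(13) = 1, the order of x divides 13 < 26; not primitive.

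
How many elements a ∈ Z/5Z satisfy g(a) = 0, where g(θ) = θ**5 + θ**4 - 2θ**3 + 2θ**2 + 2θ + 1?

3

Evaluate at each of the 5 elements of Z/5Z:
g(0) = 1; g(1) = 0 → root; g(2) = 0 → root; g(3) = 0 → root; g(4) = 3.
Roots: {1, 2, 3}.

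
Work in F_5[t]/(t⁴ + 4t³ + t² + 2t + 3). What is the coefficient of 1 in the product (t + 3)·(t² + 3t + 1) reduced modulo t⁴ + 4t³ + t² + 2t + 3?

3

Multiply in F_5[t]: (t + 3)·(t² + 3t + 1) = t³ + t² + 3.
Reduced: t³ + t² + 3.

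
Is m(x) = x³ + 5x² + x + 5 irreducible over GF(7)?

No

Check for roots in GF(7): m(0) = 5; m(1) = 5; m(2) = 0 → root; m(3) = 3; m(4) = 6; m(5) = 1; m(6) = 1.
m(2) = 0, so (x − 2) divides m(x); m is reducible.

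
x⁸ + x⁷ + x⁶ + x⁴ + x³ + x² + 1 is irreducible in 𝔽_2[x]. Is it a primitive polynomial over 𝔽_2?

No

Write f(x) = x⁸ + x⁷ + x⁶ + x⁴ + x³ + x² + 1.
|GF(2^8)^×| = 2^8 − 1 = 255. Prime factorization: 255 = 3·5·17.
f is primitive ⇔ x has order 255 in GF(2)[x]/(f), i.e. x^(255/q) ≠ 1 for each prime q | 255.
x^(85) mod f = 1
x^(51) mod f = x⁶ + x³.
x^(15) mod f = x⁷ + x⁶ + x⁴ + x³ + x² + x.
Since x^(85) = 1, the order of x divides 85 < 255; not primitive.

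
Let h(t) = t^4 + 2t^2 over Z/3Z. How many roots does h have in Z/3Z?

3

Evaluate at each of the 3 elements of Z/3Z:
h(0) = 0 → root; h(1) = 0 → root; h(2) = 0 → root.
Roots: {0, 1, 2}.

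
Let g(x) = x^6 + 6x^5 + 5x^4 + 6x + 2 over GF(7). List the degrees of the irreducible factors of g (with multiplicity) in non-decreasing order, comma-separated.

Linear factors from roots: (x + 5).
Complete factorization: g(x) = (x + 5)·(x^2 + 2x + 5)·(x^3 + 6x^2 + 4x + 4).
Factor degrees with multiplicity: 1 + 2 + 3 = 6.

1, 2, 3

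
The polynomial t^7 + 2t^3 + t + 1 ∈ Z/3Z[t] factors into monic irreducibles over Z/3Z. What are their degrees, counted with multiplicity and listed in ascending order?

1, 2, 4

Write g(t) = t^7 + 2t^3 + t + 1.
Roots in Z/3Z: g(0) = 1; g(1) = 2; g(2) = 0 → root.
Linear factors from roots: (t + 1).
Complete factorization: g(t) = (t + 1)·(t^2 + t + 2)·(t^4 + t^3 + t^2 + 2t + 2).
Factor degrees with multiplicity: 1 + 2 + 4 = 7.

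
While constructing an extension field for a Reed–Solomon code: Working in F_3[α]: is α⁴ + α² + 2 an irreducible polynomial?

Write h(α) = α⁴ + α² + 2.
Check for roots in F_3: h(0) = 2; h(1) = 1; h(2) = 1.
No roots, so no linear factors.
Monic irreducibles of degree 2 over GF(3): α² + 1, α² + α + 2, α² + 2α + 2.
None of them divide h (all give nonzero remainder).
No irreducible factor of degree ≤ 2 exists, so h is irreducible over GF(3).

Yes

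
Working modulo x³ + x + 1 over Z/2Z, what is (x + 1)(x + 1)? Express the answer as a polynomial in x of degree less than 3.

Multiply in Z/2Z[x]: (x + 1)·(x + 1) = x² + 1.
Reduced: x² + 1.

x^2 + 1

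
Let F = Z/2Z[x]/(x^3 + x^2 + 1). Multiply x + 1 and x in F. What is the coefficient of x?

Multiply in Z/2Z[x]: (x + 1)·(x) = x^2 + x.
Reduced: x^2 + x.

1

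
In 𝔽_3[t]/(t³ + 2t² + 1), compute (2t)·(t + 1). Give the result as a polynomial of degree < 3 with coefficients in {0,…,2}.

Multiply in 𝔽_3[t]: (2t)·(t + 1) = 2t² + 2t.
Reduced: 2t² + 2t.

2t^2 + 2t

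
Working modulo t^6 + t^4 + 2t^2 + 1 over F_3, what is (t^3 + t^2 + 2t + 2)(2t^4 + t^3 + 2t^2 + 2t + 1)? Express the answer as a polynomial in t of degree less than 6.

Multiply in F_3[t]: (t^3 + t^2 + 2t + 2)·(2t^4 + t^3 + 2t^2 + 2t + 1) = 2t^7 + t^5 + t^4 + 2.
Reduce using t^6 ≡ 2t^4 + t^2 + 2 (mod t^6 + t^4 + 2t^2 + 1).
Reduced: 2t^5 + t^4 + 2t^3 + t + 2.

2t^5 + t^4 + 2t^3 + t + 2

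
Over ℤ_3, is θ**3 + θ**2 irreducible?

No

Write P(θ) = θ**3 + θ**2.
Check for roots in ℤ_3: P(0) = 0 → root; P(1) = 2; P(2) = 0 → root.
P(0) = 0, so (θ) divides P(θ); P is reducible.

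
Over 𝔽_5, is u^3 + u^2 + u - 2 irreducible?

Write f(u) = u^3 + u^2 + u - 2.
Check for roots in 𝔽_5: f(0) = 3; f(1) = 1; f(2) = 2; f(3) = 2; f(4) = 2.
No roots. A degree-3 polynomial over a field with no linear factor is irreducible.

Yes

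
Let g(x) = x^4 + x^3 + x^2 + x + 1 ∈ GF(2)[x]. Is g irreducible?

Yes

Check for roots in GF(2): g(0) = 1; g(1) = 1.
No roots, so no linear factors.
Monic irreducibles of degree 2 over GF(2): x^2 + x + 1.
None of them divide g (all give nonzero remainder).
No irreducible factor of degree ≤ 2 exists, so g is irreducible over GF(2).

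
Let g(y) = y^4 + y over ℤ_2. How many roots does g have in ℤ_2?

Evaluate at each of the 2 elements of ℤ_2:
g(0) = 0 → root; g(1) = 0 → root.
Roots: {0, 1}.

2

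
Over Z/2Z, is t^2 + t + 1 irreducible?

Write g(t) = t^2 + t + 1.
Check for roots in Z/2Z: g(0) = 1; g(1) = 1.
No roots. A degree-2 polynomial over a field with no linear factor is irreducible.

Yes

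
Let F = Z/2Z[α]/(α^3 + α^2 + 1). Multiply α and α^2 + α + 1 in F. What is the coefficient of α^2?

0

Multiply in Z/2Z[α]: (α)·(α^2 + α + 1) = α^3 + α^2 + α.
Reduce using α^3 ≡ α^2 + 1 (mod α^3 + α^2 + 1).
Reduced: α + 1.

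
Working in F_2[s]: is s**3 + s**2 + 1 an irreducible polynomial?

Yes

Write g(s) = s**3 + s**2 + 1.
Check for roots in F_2: g(0) = 1; g(1) = 1.
No roots. A degree-3 polynomial over a field with no linear factor is irreducible.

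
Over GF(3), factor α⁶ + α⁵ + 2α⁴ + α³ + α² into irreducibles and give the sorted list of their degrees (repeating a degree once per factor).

Write h(α) = α⁶ + α⁵ + 2α⁴ + α³ + α².
Roots in GF(3): h(0) = 0 → root; h(1) = 0 → root; h(2) = 2.
Linear factors from roots: (α), (α + 2).
Complete factorization: h(α) = (α)^2·(α + 2)^2·(α² + 1).
Factor degrees with multiplicity: 1 + 1 + 1 + 1 + 2 = 6.

1, 1, 1, 1, 2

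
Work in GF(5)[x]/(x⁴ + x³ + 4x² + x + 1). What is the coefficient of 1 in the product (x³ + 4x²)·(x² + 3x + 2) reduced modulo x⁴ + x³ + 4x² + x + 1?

Multiply in GF(5)[x]: (x³ + 4x²)·(x² + 3x + 2) = x⁵ + 2x⁴ + 4x³ + 3x².
Reduce using x⁴ ≡ 4x³ + x² + 4x + 4 (mod x⁴ + x³ + 4x² + x + 1).
Reduced: 4x³ + 3x² + 3x + 4.

4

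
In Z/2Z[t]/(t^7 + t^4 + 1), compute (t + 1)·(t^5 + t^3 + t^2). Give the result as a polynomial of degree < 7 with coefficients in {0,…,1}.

t^6 + t^5 + t^4 + t^2

Multiply in Z/2Z[t]: (t + 1)·(t^5 + t^3 + t^2) = t^6 + t^5 + t^4 + t^2.
Reduced: t^6 + t^5 + t^4 + t^2.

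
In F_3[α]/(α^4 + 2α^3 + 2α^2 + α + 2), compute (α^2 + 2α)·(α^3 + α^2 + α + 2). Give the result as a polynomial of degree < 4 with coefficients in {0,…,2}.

2α^3 + α^2 + α + 1

Multiply in F_3[α]: (α^2 + 2α)·(α^3 + α^2 + α + 2) = α^5 + α^2 + α.
Reduce using α^4 ≡ α^3 + α^2 + 2α + 1 (mod α^4 + 2α^3 + 2α^2 + α + 2).
Reduced: 2α^3 + α^2 + α + 1.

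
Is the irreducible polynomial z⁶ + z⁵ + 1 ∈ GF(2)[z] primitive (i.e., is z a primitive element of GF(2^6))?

Write f(z) = z⁶ + z⁵ + 1.
|GF(2^6)^×| = 2^6 − 1 = 63. Prime factorization: 63 = 3^2·7.
f is primitive ⇔ z has order 63 in GF(2)[z]/(f), i.e. z^(63/q) ≠ 1 for each prime q | 63.
z^(21) mod f = z⁵ + z⁴ + z³ + 1.
z^(9) mod f = z⁵ + z³ + z² + z + 1.
None equal 1, so z has full order 63; f is primitive.

Yes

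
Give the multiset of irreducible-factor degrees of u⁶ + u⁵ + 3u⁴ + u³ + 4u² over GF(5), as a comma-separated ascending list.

1, 1, 1, 3

Write f(u) = u⁶ + u⁵ + 3u⁴ + u³ + 4u².
Roots in GF(5): f(0) = 0 → root; f(1) = 0 → root; f(2) = 3; f(3) = 3; f(4) = 1.
Linear factors from roots: (u), (u + 4).
Complete factorization: f(u) = (u + 4)·(u)^2·(u³ + 2u² + 1).
Factor degrees with multiplicity: 1 + 1 + 1 + 3 = 6.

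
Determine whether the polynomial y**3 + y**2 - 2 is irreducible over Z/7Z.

Write g(y) = y**3 + y**2 - 2.
Check for roots in Z/7Z: g(0) = 5; g(1) = 0 → root; g(2) = 3; g(3) = 6; g(4) = 1; g(5) = 1; g(6) = 5.
g(1) = 0, so (y − 1) divides g(y); g is reducible.

No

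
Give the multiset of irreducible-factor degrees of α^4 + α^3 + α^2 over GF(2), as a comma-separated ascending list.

1, 1, 2

Write h(α) = α^4 + α^3 + α^2.
Roots in GF(2): h(0) = 0 → root; h(1) = 1.
Linear factors from roots: (α).
Complete factorization: h(α) = (α)^2·(α^2 + α + 1).
Factor degrees with multiplicity: 1 + 1 + 2 = 4.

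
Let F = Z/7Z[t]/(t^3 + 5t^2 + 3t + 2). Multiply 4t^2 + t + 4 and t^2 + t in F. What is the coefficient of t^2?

Multiply in Z/7Z[t]: (4t^2 + t + 4)·(t^2 + t) = 4t^4 + 5t^3 + 5t^2 + 4t.
Reduce using t^3 ≡ 2t^2 + 4t + 5 (mod t^3 + 5t^2 + 3t + 2).
Reduced: 5t^2 + 6t + 2.

5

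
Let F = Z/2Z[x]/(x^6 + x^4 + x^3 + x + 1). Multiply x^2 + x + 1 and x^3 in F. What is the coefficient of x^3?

1

Multiply in Z/2Z[x]: (x^2 + x + 1)·(x^3) = x^5 + x^4 + x^3.
Reduced: x^5 + x^4 + x^3.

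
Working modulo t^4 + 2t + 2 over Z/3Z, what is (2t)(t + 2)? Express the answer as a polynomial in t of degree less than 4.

Multiply in Z/3Z[t]: (2t)·(t + 2) = 2t^2 + t.
Reduced: 2t^2 + t.

2t^2 + t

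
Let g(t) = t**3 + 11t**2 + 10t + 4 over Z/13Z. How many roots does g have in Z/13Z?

Evaluate at each of the 13 elements of Z/13Z:
g(0) = 4; g(1) = 0 → root; g(2) = 11; g(3) = 4; g(4) = 11; g(5) = 12; g(6) = 0 → root; g(7) = 7; g(8) = 0 → root; g(9) = 11; g(10) = 7; g(11) = 7; g(12) = 4.
Roots: {1, 6, 8}.

3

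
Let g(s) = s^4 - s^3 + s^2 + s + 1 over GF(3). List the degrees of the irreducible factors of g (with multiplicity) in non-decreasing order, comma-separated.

1, 1, 2

Roots in GF(3): g(0) = 1; g(1) = 0 → root; g(2) = 0 → root.
Linear factors from roots: (s - 1), (s + 1).
Complete factorization: g(s) = (s + 1)·(s - 1)·(s^2 - s - 1).
Factor degrees with multiplicity: 1 + 1 + 2 = 4.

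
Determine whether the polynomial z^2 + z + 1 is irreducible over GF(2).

Yes

Write m(z) = z^2 + z + 1.
Check for roots in GF(2): m(0) = 1; m(1) = 1.
No roots. A degree-2 polynomial over a field with no linear factor is irreducible.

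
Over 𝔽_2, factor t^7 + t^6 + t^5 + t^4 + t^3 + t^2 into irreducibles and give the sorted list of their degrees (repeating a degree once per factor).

1, 1, 1, 2, 2

Write g(t) = t^7 + t^6 + t^5 + t^4 + t^3 + t^2.
Roots in 𝔽_2: g(0) = 0 → root; g(1) = 0 → root.
Linear factors from roots: (t), (t + 1).
Complete factorization: g(t) = (t + 1)·(t)^2·(t^2 + t + 1)^2.
Factor degrees with multiplicity: 1 + 1 + 1 + 2 + 2 = 7.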